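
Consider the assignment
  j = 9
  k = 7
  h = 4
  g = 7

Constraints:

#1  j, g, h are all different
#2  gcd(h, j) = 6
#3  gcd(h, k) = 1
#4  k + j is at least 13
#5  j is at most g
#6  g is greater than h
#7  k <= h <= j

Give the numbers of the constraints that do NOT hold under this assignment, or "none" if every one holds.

Constraints 2, 5, 7 do not hold.

#1 values 9, 7, 4 are pairwise distinct — holds.
#2 gcd(4, 9) = 1, not 6 — fails.
#3 gcd(4, 7) = 1 — holds.
#4 k + j = 7 + 9 = 16; 16 ≥ 13 — holds.
#5 j = 9, g = 7; 9 > 7 (want ≤) — fails.
#6 g = 7, h = 4; 7 > 4 — holds.
#7 values 7, 4, 9; k = 7 is not <= h = 4 — fails.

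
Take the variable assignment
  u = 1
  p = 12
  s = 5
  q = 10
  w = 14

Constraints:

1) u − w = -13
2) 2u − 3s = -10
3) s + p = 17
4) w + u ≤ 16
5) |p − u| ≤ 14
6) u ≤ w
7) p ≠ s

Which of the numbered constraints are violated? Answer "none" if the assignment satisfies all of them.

1) u − w = 1 − 14 = -13  true
2) 2u − 3s = 2(1) − 3(5) = -13, not -10  false
3) s + p = 5 + 12 = 17  true
4) w + u = 14 + 1 = 15; 15 ≤ 16  true
5) |12 − 1| = 11; 11 ≤ 14  true
6) u = 1, w = 14; 1 ≤ 14  true
7) p = 12, s = 5; distinct  true

Violated: 2.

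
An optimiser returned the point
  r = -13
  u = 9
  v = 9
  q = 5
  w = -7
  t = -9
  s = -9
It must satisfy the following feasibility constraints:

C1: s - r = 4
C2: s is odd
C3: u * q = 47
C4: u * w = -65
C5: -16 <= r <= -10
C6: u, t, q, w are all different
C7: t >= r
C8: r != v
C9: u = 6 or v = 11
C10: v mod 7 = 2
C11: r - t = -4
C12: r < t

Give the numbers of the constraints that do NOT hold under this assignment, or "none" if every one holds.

Violated: 3, 4, and 9.

C1: s - r = -9 - (-13) = 4 — satisfied.
C2: s = -9 is odd — satisfied.
C3: u * q = 9 * 5 = 45, not 47 — violated.
C4: u * w = 9 * (-7) = -63, not -65 — violated.
C5: r = -13 lies in [-16, -10] — satisfied.
C6: values 9, -9, 5, -7 are pairwise distinct — satisfied.
C7: t = -9, r = -13; -9 ≥ -13 — satisfied.
C8: r = -13, v = 9; distinct — satisfied.
C9: u = 9 ≠ 6 and v = 9 ≠ 11; both disjuncts false — violated.
C10: 9 mod 7 = 2 — satisfied.
C11: r - t = -13 - (-9) = -4 — satisfied.
C12: r = -13, t = -9; -13 < -9 — satisfied.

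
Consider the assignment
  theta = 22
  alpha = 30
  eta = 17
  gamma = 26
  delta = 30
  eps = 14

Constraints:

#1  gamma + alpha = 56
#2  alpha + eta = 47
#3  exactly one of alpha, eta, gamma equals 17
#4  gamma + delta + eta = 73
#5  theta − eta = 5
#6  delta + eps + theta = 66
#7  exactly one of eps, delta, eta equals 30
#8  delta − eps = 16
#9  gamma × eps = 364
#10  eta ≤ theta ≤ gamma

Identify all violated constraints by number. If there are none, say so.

None — every constraint holds.

#1 gamma + alpha = 26 + 30 = 56 — satisfied.
#2 alpha + eta = 30 + 17 = 47 — satisfied.
#3 alpha=30, eta=17, gamma=26; 1 of them equals 17 — satisfied.
#4 gamma + delta + eta = 26 + 30 + 17 = 73 — satisfied.
#5 theta − eta = 22 − 17 = 5 — satisfied.
#6 delta + eps + theta = 30 + 14 + 22 = 66 — satisfied.
#7 eps=14, delta=30, eta=17; 1 of them equals 30 — satisfied.
#8 delta − eps = 30 − 14 = 16 — satisfied.
#9 gamma × eps = 26 × 14 = 364 — satisfied.
#10 values 17 ≤ 22 ≤ 26 — satisfied.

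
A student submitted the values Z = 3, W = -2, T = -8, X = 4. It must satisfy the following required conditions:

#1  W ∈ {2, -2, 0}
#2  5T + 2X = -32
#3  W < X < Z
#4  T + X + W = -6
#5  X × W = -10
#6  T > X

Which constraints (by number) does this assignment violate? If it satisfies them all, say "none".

#1 W = -2 is in {2, -2, 0}  true
#2 5T + 2X = 5(-8) + 2(4) = -32  true
#3 values -2, 4, 3; X = 4 is not < Z = 3  false
#4 T + X + W = -8 + 4 + (-2) = -6  true
#5 X × W = 4 × (-2) = -8, not -10  false
#6 T = -8, X = 4; -8 ≤ 4 (want >)  false

Constraints 3, 5, 6 do not hold.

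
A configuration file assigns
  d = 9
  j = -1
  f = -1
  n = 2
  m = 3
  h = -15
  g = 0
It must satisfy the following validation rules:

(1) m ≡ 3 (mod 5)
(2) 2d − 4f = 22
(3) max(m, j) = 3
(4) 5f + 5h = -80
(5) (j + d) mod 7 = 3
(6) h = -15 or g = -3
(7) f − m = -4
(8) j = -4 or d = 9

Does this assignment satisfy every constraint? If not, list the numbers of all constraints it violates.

The assignment fails constraint 5.

(1) 3 mod 5 = 3 — holds.
(2) 2d − 4f = 2(9) − 4(-1) = 22 — holds.
(3) max(3, -1) = 3 — holds.
(4) 5f + 5h = 5(-1) + 5(-15) = -80 — holds.
(5) j + d = 8; 8 mod 7 = 1, not 3 — does not hold.
(6) h = -15 = -15 (first disjunct) — holds.
(7) f − m = -1 − 3 = -4 — holds.
(8) j = -1 ≠ -4, but d = 9 = 9 (second disjunct) — holds.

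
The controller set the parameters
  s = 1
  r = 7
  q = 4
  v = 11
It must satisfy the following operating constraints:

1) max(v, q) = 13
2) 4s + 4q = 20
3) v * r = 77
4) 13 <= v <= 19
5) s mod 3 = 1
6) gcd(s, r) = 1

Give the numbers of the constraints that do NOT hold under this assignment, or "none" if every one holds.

1) max(11, 4) = 11, not 13  ✗
2) 4s + 4q = 4(1) + 4(4) = 20  ✓
3) v * r = 11 * 7 = 77  ✓
4) v = 11 is outside [13, 19]  ✗
5) 1 mod 3 = 1  ✓
6) gcd(1, 7) = 1  ✓

No — constraints 1 and 4 are not satisfied.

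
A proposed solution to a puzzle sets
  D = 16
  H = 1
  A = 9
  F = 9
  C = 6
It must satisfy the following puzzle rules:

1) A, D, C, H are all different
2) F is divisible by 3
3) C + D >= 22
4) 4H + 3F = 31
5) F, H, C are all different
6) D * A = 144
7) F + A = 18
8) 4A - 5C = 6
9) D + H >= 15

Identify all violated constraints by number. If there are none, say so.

None — every constraint holds.

1) values 9, 16, 6, 1 are pairwise distinct — holds.
2) 9 / 3 = 3, so 3 divides 9 — holds.
3) C + D = 6 + 16 = 22; 22 ≥ 22 — holds.
4) 4H + 3F = 4(1) + 3(9) = 31 — holds.
5) values 9, 1, 6 are pairwise distinct — holds.
6) D * A = 16 * 9 = 144 — holds.
7) F + A = 9 + 9 = 18 — holds.
8) 4A - 5C = 4(9) - 5(6) = 6 — holds.
9) D + H = 16 + 1 = 17; 17 ≥ 15 — holds.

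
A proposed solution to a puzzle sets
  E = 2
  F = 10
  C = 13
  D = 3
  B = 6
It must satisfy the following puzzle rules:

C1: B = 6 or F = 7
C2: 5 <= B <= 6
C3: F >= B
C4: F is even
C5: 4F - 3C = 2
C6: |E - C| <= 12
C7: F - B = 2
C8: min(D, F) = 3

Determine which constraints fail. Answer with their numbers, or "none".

The assignment fails constraints 5 and 7.

C1: B = 6 = 6 (first disjunct)  holds
C2: B = 6 lies in [5, 6]  holds
C3: F = 10, B = 6; 10 ≥ 6  holds
C4: F = 10 is even  holds
C5: 4F - 3C = 4(10) - 3(13) = 1, not 2  fails
C6: |2 - 13| = 11; 11 ≤ 12  holds
C7: F - B = 10 - 6 = 4, not 2  fails
C8: min(3, 10) = 3  holds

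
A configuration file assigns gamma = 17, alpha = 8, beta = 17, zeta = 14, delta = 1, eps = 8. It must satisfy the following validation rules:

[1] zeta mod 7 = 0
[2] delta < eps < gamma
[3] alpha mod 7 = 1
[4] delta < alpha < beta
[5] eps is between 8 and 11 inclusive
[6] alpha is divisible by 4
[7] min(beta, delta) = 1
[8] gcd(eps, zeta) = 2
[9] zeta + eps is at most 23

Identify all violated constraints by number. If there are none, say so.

All constraints are satisfied.

[1] 14 mod 7 = 0  true
[2] values 1 < 8 < 17  true
[3] 8 mod 7 = 1  true
[4] values 1 < 8 < 17  true
[5] eps = 8 lies in [8, 11]  true
[6] 8 / 4 = 2, so 4 divides 8  true
[7] min(17, 1) = 1  true
[8] gcd(8, 14) = 2  true
[9] zeta + eps = 14 + 8 = 22; 22 ≤ 23  true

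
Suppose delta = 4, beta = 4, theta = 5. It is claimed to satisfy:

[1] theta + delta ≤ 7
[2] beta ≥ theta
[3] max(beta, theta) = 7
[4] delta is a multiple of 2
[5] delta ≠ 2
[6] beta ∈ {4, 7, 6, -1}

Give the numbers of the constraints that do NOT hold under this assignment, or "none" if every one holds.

[1] theta + delta = 5 + 4 = 9; 9 > 7, bound 7 not met  ✗
[2] beta = 4, theta = 5; 4 < 5 (want ≥)  ✗
[3] max(4, 5) = 5, not 7  ✗
[4] 4 / 2 = 2, so 2 divides 4  ✓
[5] delta = 4, and 4 ≠ 2  ✓
[6] beta = 4 is in {4, 7, 6, -1}  ✓

Constraints 1, 2, and 3 are violated.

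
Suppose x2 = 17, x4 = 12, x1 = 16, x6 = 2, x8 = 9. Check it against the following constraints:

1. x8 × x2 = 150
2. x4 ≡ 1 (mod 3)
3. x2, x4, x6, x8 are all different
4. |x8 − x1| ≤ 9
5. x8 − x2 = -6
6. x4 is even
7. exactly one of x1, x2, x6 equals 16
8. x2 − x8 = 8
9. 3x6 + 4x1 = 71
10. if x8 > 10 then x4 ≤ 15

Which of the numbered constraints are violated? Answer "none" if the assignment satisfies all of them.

Violated: 1, 2, 5, and 9.

1. x8 × x2 = 9 × 17 = 153, not 150 — violated.
2. 12 mod 3 = 0, not 1 — violated.
3. values 17, 12, 2, 9 are pairwise distinct — OK.
4. |9 − 16| = 7; 7 ≤ 9 — OK.
5. x8 − x2 = 9 − 17 = -8, not -6 — violated.
6. x4 = 12 is even — OK.
7. x1=16, x2=17, x6=2; 1 of them equals 16 — OK.
8. x2 − x8 = 17 − 9 = 8 — OK.
9. 3x6 + 4x1 = 3(2) + 4(16) = 70, not 71 — violated.
10. x8 = 9, not > 10; antecedent false, conditional vacuously true — OK.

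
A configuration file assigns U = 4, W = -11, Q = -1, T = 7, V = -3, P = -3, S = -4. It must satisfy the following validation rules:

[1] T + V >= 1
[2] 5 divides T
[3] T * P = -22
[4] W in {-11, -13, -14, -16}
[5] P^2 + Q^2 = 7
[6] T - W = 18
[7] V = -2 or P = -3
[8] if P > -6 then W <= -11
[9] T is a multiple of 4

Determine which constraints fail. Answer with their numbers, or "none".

[1] T + V = 7 + (-3) = 4; 4 ≥ 1 — holds.
[2] 7 = 5*1 + 2, so 5 does not divide 7 — does not hold.
[3] T * P = 7 * (-3) = -21, not -22 — does not hold.
[4] W = -11 is in {-11, -13, -14, -16} — holds.
[5] P^2 + Q^2 = (-3)^2 + (-1)^2 = 9 + 1 = 10, not 7 — does not hold.
[6] T - W = 7 - (-11) = 18 — holds.
[7] V = -3 ≠ -2, but P = -3 = -3 (second disjunct) — holds.
[8] P = -3 > -6, so we need W ≤ -11; W = -11 ≤ -11 — holds.
[9] 7 = 4*1 + 3, so 4 does not divide 7 — does not hold.

No — constraints 2, 3, 5, and 9 are not satisfied.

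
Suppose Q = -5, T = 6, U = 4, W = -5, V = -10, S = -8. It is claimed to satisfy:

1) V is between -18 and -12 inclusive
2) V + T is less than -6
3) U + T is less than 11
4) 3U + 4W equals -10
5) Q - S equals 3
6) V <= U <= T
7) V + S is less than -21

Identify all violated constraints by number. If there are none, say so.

The assignment fails constraints 1, 2, 4, 7.

1) V = -10 is outside [-18, -12] — fails.
2) V + T = -10 + 6 = -4; -4 ≥ -6, bound -6 not met — fails.
3) U + T = 4 + 6 = 10; 10 < 11 — holds.
4) 3U + 4W = 3(4) + 4(-5) = -8, not -10 — fails.
5) Q - S = -5 - (-8) = 3 — holds.
6) values -10 <= 4 <= 6 — holds.
7) V + S = -10 + (-8) = -18; -18 ≥ -21, bound -21 not met — fails.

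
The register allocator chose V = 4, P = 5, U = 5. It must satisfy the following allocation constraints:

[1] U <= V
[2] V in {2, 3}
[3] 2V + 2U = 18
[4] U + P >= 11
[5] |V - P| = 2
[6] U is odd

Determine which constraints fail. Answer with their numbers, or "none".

[1] U = 5, V = 4; 5 > 4 (want ≤)  fails
[2] V = 4 is not in {2, 3}  fails
[3] 2V + 2U = 2(4) + 2(5) = 18  holds
[4] U + P = 5 + 5 = 10; 10 < 11, bound 11 not met  fails
[5] |4 - 5| = 1, not 2  fails
[6] U = 5 is odd  holds

Constraints 1, 2, 4, and 5 are violated.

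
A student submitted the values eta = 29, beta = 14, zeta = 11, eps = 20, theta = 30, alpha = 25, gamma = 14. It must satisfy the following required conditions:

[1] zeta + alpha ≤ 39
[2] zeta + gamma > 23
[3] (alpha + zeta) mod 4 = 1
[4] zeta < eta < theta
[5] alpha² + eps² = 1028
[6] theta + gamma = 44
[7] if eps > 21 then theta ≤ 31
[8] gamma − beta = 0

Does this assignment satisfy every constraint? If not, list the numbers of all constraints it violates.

[1] zeta + alpha = 11 + 25 = 36; 36 ≤ 39  holds
[2] zeta + gamma = 11 + 14 = 25; 25 > 23  holds
[3] alpha + zeta = 36; 36 mod 4 = 0, not 1  fails
[4] values 11 < 29 < 30  holds
[5] alpha² + eps² = 25² + 20² = 625 + 400 = 1025, not 1028  fails
[6] theta + gamma = 30 + 14 = 44  holds
[7] eps = 20, not > 21; antecedent false, conditional vacuously true  holds
[8] gamma − beta = 14 − 14 = 0  holds

The assignment fails constraints 3 and 5.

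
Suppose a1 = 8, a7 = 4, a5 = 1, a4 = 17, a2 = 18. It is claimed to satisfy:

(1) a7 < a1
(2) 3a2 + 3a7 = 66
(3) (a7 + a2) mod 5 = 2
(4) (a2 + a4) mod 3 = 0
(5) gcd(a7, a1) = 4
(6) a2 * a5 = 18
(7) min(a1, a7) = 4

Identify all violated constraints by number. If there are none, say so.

(1) a7 = 4, a1 = 8; 4 < 8 — OK.
(2) 3a2 + 3a7 = 3(18) + 3(4) = 66 — OK.
(3) a7 + a2 = 22; 22 mod 5 = 2 — OK.
(4) a2 + a4 = 35; 35 mod 3 = 2, not 0 — violated.
(5) gcd(4, 8) = 4 — OK.
(6) a2 * a5 = 18 * 1 = 18 — OK.
(7) min(8, 4) = 4 — OK.

The assignment fails constraint 4.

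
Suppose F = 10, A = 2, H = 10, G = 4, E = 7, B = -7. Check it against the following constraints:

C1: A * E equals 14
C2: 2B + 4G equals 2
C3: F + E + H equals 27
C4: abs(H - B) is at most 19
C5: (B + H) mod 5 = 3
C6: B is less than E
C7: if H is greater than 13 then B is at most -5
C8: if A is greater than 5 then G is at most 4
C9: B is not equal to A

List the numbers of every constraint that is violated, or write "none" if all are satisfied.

The assignment satisfies every constraint.

C1: A * E = 2 * 7 = 14 — OK.
C2: 2B + 4G = 2(-7) + 4(4) = 2 — OK.
C3: F + E + H = 10 + 7 + 10 = 27 — OK.
C4: abs(10 - (-7)) = 17; 17 ≤ 19 — OK.
C5: B + H = 3; 3 mod 5 = 3 — OK.
C6: B = -7, E = 7; -7 < 7 — OK.
C7: H = 10, not > 13; antecedent false, conditional vacuously true — OK.
C8: A = 2, not > 5; antecedent false, conditional vacuously true — OK.
C9: B = -7, A = 2; distinct — OK.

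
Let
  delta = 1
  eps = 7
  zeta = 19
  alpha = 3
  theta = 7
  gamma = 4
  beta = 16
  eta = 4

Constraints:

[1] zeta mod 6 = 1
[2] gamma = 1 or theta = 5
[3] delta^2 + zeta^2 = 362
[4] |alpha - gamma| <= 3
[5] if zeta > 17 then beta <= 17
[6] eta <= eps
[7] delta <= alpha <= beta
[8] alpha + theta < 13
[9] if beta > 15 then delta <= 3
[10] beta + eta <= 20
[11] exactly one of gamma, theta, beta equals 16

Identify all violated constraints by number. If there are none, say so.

No — constraint 2 is not satisfied.

[1] 19 mod 6 = 1  true
[2] gamma = 4 ≠ 1 and theta = 7 ≠ 5; both disjuncts false  false
[3] delta^2 + zeta^2 = 1^2 + 19^2 = 1 + 361 = 362  true
[4] |3 - 4| = 1; 1 ≤ 3  true
[5] zeta = 19 > 17, so we need beta ≤ 17; beta = 16 ≤ 17  true
[6] eta = 4, eps = 7; 4 ≤ 7  true
[7] values 1 <= 3 <= 16  true
[8] alpha + theta = 3 + 7 = 10; 10 < 13  true
[9] beta = 16 > 15, so we need delta ≤ 3; delta = 1 ≤ 3  true
[10] beta + eta = 16 + 4 = 20; 20 ≤ 20  true
[11] gamma=4, theta=7, beta=16; 1 of them equals 16  true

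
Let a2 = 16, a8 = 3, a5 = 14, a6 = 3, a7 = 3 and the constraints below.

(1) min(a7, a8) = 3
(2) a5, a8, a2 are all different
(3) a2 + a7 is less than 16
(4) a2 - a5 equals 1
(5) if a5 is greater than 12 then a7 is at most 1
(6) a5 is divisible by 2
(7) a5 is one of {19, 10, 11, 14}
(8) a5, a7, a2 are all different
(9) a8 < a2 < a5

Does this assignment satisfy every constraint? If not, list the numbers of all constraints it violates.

(1) min(3, 3) = 3  ✔
(2) values 14, 3, 16 are pairwise distinct  ✔
(3) a2 + a7 = 16 + 3 = 19; 19 ≥ 16, bound 16 not met  ✘
(4) a2 - a5 = 16 - 14 = 2, not 1  ✘
(5) a5 = 14 > 12, so we need a7 ≤ 1; but a7 = 3 > 1  ✘
(6) 14 / 2 = 7, so 2 divides 14  ✔
(7) a5 = 14 is in {19, 10, 11, 14}  ✔
(8) values 14, 3, 16 are pairwise distinct  ✔
(9) values 3, 16, 14; a2 = 16 is not < a5 = 14  ✘

No — constraints 3, 4, 5, and 9 are not satisfied.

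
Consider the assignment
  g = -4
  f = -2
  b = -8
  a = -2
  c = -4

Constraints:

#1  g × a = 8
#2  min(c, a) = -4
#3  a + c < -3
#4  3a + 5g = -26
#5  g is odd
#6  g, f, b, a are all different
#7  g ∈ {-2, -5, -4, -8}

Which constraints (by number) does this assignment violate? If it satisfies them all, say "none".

No — constraints 5 and 6 are not satisfied.

#1 g × a = -4 × (-2) = 8 — satisfied.
#2 min(-4, -2) = -4 — satisfied.
#3 a + c = -2 + (-4) = -6; -6 < -3 — satisfied.
#4 3a + 5g = 3(-2) + 5(-4) = -26 — satisfied.
#5 g = -4 is even — violated.
#6 f = a = -2, not all different — violated.
#7 g = -4 is in {-2, -5, -4, -8} — satisfied.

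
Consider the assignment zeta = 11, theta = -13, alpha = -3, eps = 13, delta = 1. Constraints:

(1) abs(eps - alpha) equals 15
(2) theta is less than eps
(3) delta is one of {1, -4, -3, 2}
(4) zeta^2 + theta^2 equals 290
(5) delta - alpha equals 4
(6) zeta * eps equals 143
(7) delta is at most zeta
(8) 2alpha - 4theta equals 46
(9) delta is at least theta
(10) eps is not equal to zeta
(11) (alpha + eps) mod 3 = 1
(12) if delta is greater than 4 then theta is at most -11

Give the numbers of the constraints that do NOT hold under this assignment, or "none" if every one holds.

(1) abs(13 - (-3)) = 16, not 15  ✗
(2) theta = -13, eps = 13; -13 < 13  ✓
(3) delta = 1 is in {1, -4, -3, 2}  ✓
(4) zeta^2 + theta^2 = 11^2 + (-13)^2 = 121 + 169 = 290  ✓
(5) delta - alpha = 1 - (-3) = 4  ✓
(6) zeta * eps = 11 * 13 = 143  ✓
(7) delta = 1, zeta = 11; 1 ≤ 11  ✓
(8) 2alpha - 4theta = 2(-3) - 4(-13) = 46  ✓
(9) delta = 1, theta = -13; 1 ≥ -13  ✓
(10) eps = 13, zeta = 11; distinct  ✓
(11) alpha + eps = 10; 10 mod 3 = 1  ✓
(12) delta = 1, not > 4; antecedent false, conditional vacuously true  ✓

No — constraint 1 is not satisfied.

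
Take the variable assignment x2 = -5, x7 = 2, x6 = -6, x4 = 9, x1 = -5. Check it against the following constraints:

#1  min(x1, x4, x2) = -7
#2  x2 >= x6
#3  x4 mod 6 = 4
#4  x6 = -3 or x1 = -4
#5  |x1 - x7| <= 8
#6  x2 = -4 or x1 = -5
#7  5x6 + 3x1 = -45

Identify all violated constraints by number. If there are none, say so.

No — constraints 1, 3, 4 are not satisfied.

#1 min(-5, 9, -5) = -5, not -7  fails
#2 x2 = -5, x6 = -6; -5 ≥ -6  holds
#3 9 mod 6 = 3, not 4  fails
#4 x6 = -6 ≠ -3 and x1 = -5 ≠ -4; both disjuncts false  fails
#5 |-5 - 2| = 7; 7 ≤ 8  holds
#6 x2 = -5 ≠ -4, but x1 = -5 = -5 (second disjunct)  holds
#7 5x6 + 3x1 = 5(-6) + 3(-5) = -45  holds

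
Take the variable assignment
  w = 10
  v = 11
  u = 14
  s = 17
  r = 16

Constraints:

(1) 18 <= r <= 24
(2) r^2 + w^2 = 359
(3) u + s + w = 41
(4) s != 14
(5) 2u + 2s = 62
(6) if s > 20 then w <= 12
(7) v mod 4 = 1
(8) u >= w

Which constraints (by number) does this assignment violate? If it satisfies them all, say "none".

(1) r = 16 is outside [18, 24]  FAIL
(2) r^2 + w^2 = 16^2 + 10^2 = 256 + 100 = 356, not 359  FAIL
(3) u + s + w = 14 + 17 + 10 = 41  OK
(4) s = 17, and 17 ≠ 14  OK
(5) 2u + 2s = 2(14) + 2(17) = 62  OK
(6) s = 17, not > 20; antecedent false, conditional vacuously true  OK
(7) 11 mod 4 = 3, not 1  FAIL
(8) u = 14, w = 10; 14 ≥ 10  OK

Constraints 1, 2, and 7 are violated.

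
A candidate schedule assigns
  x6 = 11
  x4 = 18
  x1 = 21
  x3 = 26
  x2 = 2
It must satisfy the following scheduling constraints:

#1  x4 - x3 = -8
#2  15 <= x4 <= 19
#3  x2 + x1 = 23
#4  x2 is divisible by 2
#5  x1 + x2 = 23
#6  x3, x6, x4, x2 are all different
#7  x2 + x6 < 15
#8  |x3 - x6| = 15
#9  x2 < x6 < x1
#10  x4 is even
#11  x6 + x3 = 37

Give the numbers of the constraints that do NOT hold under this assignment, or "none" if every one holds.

#1 x4 - x3 = 18 - 26 = -8 — holds.
#2 x4 = 18 lies in [15, 19] — holds.
#3 x2 + x1 = 2 + 21 = 23 — holds.
#4 2 / 2 = 1, so 2 divides 2 — holds.
#5 x1 + x2 = 21 + 2 = 23 — holds.
#6 values 26, 11, 18, 2 are pairwise distinct — holds.
#7 x2 + x6 = 2 + 11 = 13; 13 < 15 — holds.
#8 |26 - 11| = 15 — holds.
#9 values 2 < 11 < 21 — holds.
#10 x4 = 18 is even — holds.
#11 x6 + x3 = 11 + 26 = 37 — holds.

The assignment satisfies every constraint.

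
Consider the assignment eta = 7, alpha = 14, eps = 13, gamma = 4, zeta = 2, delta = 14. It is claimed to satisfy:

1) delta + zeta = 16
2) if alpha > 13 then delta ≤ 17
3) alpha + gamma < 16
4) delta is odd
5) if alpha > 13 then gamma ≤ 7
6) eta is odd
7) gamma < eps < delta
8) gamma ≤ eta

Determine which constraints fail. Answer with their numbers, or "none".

The assignment fails constraints 3, 4.

1) delta + zeta = 14 + 2 = 16  ✓
2) alpha = 14 > 13, so we need delta ≤ 17; delta = 14 ≤ 17  ✓
3) alpha + gamma = 14 + 4 = 18; 18 ≥ 16, bound 16 not met  ✗
4) delta = 14 is even  ✗
5) alpha = 14 > 13, so we need gamma ≤ 7; gamma = 4 ≤ 7  ✓
6) eta = 7 is odd  ✓
7) values 4 < 13 < 14  ✓
8) gamma = 4, eta = 7; 4 ≤ 7  ✓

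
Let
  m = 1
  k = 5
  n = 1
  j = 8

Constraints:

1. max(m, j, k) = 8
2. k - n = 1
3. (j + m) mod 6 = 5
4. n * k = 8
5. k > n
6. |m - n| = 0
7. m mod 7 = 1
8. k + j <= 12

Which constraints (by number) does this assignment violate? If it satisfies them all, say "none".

No — constraints 2, 3, 4, 8 are not satisfied.

1. max(1, 8, 5) = 8 — satisfied.
2. k - n = 5 - 1 = 4, not 1 — violated.
3. j + m = 9; 9 mod 6 = 3, not 5 — violated.
4. n * k = 1 * 5 = 5, not 8 — violated.
5. k = 5, n = 1; 5 > 1 — satisfied.
6. |1 - 1| = 0 — satisfied.
7. 1 mod 7 = 1 — satisfied.
8. k + j = 5 + 8 = 13; 13 > 12, bound 12 not met — violated.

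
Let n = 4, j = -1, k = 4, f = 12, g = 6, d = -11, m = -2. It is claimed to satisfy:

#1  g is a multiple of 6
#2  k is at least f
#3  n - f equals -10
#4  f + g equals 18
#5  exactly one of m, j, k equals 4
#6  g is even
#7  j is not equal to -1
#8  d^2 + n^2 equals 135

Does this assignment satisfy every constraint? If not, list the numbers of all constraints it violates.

#1 6 / 6 = 1, so 6 divides 6  ✔
#2 k = 4, f = 12; 4 < 12 (want ≥)  ✘
#3 n - f = 4 - 12 = -8, not -10  ✘
#4 f + g = 12 + 6 = 18  ✔
#5 m=-2, j=-1, k=4; 1 of them equals 4  ✔
#6 g = 6 is even  ✔
#7 j = -1, but -1 is required to differ  ✘
#8 d^2 + n^2 = (-11)^2 + 4^2 = 121 + 16 = 137, not 135  ✘

Violated: 2, 3, 7, 8.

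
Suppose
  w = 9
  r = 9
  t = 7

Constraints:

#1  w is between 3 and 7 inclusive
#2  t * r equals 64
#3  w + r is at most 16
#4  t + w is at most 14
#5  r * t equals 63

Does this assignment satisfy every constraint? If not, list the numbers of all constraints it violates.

#1 w = 9 is outside [3, 7] — violated.
#2 t * r = 7 * 9 = 63, not 64 — violated.
#3 w + r = 9 + 9 = 18; 18 > 16, bound 16 not met — violated.
#4 t + w = 7 + 9 = 16; 16 > 14, bound 14 not met — violated.
#5 r * t = 9 * 7 = 63 — OK.

The assignment fails constraints 1, 2, 3, and 4.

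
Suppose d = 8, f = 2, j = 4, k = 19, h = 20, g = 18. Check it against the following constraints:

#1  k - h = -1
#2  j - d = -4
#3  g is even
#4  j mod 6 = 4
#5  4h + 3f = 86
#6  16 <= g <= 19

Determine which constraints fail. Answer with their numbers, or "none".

#1 k - h = 19 - 20 = -1  holds
#2 j - d = 4 - 8 = -4  holds
#3 g = 18 is even  holds
#4 4 mod 6 = 4  holds
#5 4h + 3f = 4(20) + 3(2) = 86  holds
#6 g = 18 lies in [16, 19]  holds

The assignment satisfies every constraint.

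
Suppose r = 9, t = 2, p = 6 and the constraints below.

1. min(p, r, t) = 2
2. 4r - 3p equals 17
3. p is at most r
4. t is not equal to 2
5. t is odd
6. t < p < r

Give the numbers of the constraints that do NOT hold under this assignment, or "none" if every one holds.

Constraints 2, 4, and 5 are violated.

1. min(6, 9, 2) = 2 — holds.
2. 4r - 3p = 4(9) - 3(6) = 18, not 17 — fails.
3. p = 6, r = 9; 6 ≤ 9 — holds.
4. t = 2, but 2 is required to differ — fails.
5. t = 2 is even — fails.
6. values 2 < 6 < 9 — holds.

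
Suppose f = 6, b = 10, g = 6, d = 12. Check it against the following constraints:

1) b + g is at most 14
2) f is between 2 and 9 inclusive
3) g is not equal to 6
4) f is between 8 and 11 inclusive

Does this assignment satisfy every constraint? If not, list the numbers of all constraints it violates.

The assignment fails constraints 1, 3, and 4.

1) b + g = 10 + 6 = 16; 16 > 14, bound 14 not met  ✗
2) f = 6 lies in [2, 9]  ✓
3) g = 6, but 6 is required to differ  ✗
4) f = 6 is outside [8, 11]  ✗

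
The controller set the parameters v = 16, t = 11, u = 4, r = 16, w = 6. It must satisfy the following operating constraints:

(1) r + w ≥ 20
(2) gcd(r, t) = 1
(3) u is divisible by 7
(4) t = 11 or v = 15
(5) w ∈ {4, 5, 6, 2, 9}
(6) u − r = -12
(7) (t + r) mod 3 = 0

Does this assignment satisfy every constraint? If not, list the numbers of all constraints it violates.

(1) r + w = 16 + 6 = 22; 22 ≥ 20  OK
(2) gcd(16, 11) = 1  OK
(3) 4 = 7×0 + 4, so 7 does not divide 4  FAIL
(4) t = 11 = 11 (first disjunct)  OK
(5) w = 6 is in {4, 5, 6, 2, 9}  OK
(6) u − r = 4 − 16 = -12  OK
(7) t + r = 27; 27 mod 3 = 0  OK

Constraint 3 does not hold.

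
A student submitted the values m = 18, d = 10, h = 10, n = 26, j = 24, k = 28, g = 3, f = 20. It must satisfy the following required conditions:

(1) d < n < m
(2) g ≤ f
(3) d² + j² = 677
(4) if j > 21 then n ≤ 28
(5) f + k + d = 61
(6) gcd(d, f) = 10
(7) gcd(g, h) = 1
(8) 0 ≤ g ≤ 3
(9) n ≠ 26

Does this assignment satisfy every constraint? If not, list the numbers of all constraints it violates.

(1) values 10, 26, 18; n = 26 is not < m = 18  ✘
(2) g = 3, f = 20; 3 ≤ 20  ✔
(3) d² + j² = 10² + 24² = 100 + 576 = 676, not 677  ✘
(4) j = 24 > 21, so we need n ≤ 28; n = 26 ≤ 28  ✔
(5) f + k + d = 20 + 28 + 10 = 58, not 61  ✘
(6) gcd(10, 20) = 10  ✔
(7) gcd(3, 10) = 1  ✔
(8) g = 3 lies in [0, 3]  ✔
(9) n = 26, but 26 is required to differ  ✘

Constraints 1, 3, 5, and 9 do not hold.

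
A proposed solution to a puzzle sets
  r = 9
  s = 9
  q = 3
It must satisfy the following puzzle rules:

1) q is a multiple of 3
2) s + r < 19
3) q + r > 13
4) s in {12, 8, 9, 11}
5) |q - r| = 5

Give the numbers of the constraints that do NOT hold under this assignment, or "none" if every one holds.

The assignment fails constraints 3, 5.

1) 3 / 3 = 1, so 3 divides 3  holds
2) s + r = 9 + 9 = 18; 18 < 19  holds
3) q + r = 3 + 9 = 12; 12 ≤ 13, bound 13 not met  fails
4) s = 9 is in {12, 8, 9, 11}  holds
5) |3 - 9| = 6, not 5  fails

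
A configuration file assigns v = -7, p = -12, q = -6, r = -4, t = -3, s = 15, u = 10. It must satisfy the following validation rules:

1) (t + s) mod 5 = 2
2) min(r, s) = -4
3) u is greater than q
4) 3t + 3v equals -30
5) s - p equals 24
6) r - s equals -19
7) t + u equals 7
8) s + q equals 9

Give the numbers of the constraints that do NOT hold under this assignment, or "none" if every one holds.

1) t + s = 12; 12 mod 5 = 2 — satisfied.
2) min(-4, 15) = -4 — satisfied.
3) u = 10, q = -6; 10 > -6 — satisfied.
4) 3t + 3v = 3(-3) + 3(-7) = -30 — satisfied.
5) s - p = 15 - (-12) = 27, not 24 — violated.
6) r - s = -4 - 15 = -19 — satisfied.
7) t + u = -3 + 10 = 7 — satisfied.
8) s + q = 15 + (-6) = 9 — satisfied.

Violated: 5.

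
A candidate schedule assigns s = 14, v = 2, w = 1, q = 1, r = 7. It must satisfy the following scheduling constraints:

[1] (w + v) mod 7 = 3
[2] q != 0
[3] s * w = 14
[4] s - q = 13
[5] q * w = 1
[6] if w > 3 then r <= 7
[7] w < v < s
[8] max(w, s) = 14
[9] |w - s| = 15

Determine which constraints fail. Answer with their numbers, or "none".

Violated: 9.

[1] w + v = 3; 3 mod 7 = 3 — satisfied.
[2] q = 1, and 1 ≠ 0 — satisfied.
[3] s * w = 14 * 1 = 14 — satisfied.
[4] s - q = 14 - 1 = 13 — satisfied.
[5] q * w = 1 * 1 = 1 — satisfied.
[6] w = 1, not > 3; antecedent false, conditional vacuously true — satisfied.
[7] values 1 < 2 < 14 — satisfied.
[8] max(1, 14) = 14 — satisfied.
[9] |1 - 14| = 13, not 15 — violated.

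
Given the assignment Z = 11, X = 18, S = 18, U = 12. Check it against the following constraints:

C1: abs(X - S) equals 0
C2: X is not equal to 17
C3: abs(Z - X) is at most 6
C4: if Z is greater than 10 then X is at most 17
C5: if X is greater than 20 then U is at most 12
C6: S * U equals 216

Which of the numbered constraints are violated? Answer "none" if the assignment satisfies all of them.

Constraints 3 and 4 do not hold.

C1: abs(18 - 18) = 0  holds
C2: X = 18, and 18 ≠ 17  holds
C3: abs(11 - 18) = 7; 7 > 6, exceeds bound 6  fails
C4: Z = 11 > 10, so we need X ≤ 17; but X = 18 > 17  fails
C5: X = 18, not > 20; antecedent false, conditional vacuously true  holds
C6: S * U = 18 * 12 = 216  holds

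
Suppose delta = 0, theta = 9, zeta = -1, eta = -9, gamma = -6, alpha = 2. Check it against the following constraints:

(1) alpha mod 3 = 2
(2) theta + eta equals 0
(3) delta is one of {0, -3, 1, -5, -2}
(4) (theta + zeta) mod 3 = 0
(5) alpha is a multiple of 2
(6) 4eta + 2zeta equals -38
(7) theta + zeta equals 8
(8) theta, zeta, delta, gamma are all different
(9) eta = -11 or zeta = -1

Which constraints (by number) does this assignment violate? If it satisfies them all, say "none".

Constraint 4 does not hold.

(1) 2 mod 3 = 2 — OK.
(2) theta + eta = 9 + (-9) = 0 — OK.
(3) delta = 0 is in {0, -3, 1, -5, -2} — OK.
(4) theta + zeta = 8; 8 mod 3 = 2, not 0 — violated.
(5) 2 / 2 = 1, so 2 divides 2 — OK.
(6) 4eta + 2zeta = 4(-9) + 2(-1) = -38 — OK.
(7) theta + zeta = 9 + (-1) = 8 — OK.
(8) values 9, -1, 0, -6 are pairwise distinct — OK.
(9) eta = -9 ≠ -11, but zeta = -1 = -1 (second disjunct) — OK.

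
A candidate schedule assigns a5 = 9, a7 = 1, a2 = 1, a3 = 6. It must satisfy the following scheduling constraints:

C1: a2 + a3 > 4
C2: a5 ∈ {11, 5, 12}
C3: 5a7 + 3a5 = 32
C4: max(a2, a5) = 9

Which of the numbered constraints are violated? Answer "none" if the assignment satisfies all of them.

Violated: 2.

C1: a2 + a3 = 1 + 6 = 7; 7 > 4 — holds.
C2: a5 = 9 is not in {11, 5, 12} — fails.
C3: 5a7 + 3a5 = 5(1) + 3(9) = 32 — holds.
C4: max(1, 9) = 9 — holds.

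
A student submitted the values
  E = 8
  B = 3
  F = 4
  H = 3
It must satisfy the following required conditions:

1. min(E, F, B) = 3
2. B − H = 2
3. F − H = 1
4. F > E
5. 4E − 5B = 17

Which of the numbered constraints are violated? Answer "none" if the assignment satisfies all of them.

1. min(8, 4, 3) = 3 — satisfied.
2. B − H = 3 − 3 = 0, not 2 — violated.
3. F − H = 4 − 3 = 1 — satisfied.
4. F = 4, E = 8; 4 ≤ 8 (want >) — violated.
5. 4E − 5B = 4(8) − 5(3) = 17 — satisfied.

Violated: 2, 4.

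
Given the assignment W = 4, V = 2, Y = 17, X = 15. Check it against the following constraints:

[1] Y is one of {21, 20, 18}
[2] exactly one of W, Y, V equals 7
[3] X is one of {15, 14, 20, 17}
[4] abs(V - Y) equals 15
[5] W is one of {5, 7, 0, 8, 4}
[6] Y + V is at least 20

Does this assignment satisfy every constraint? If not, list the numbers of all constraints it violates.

Constraints 1, 2, 6 do not hold.

[1] Y = 17 is not in {21, 20, 18}  FAIL
[2] W=4, Y=17, V=2; 0 of them equal 7, not exactly one  FAIL
[3] X = 15 is in {15, 14, 20, 17}  OK
[4] abs(2 - 17) = 15  OK
[5] W = 4 is in {5, 7, 0, 8, 4}  OK
[6] Y + V = 17 + 2 = 19; 19 < 20, bound 20 not met  FAIL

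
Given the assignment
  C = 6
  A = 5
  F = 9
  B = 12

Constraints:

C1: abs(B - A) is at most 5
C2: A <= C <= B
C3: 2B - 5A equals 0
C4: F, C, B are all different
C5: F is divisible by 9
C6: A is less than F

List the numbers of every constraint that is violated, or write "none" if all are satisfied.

Constraints 1, 3 do not hold.

C1: abs(12 - 5) = 7; 7 > 5, exceeds bound 5 — fails.
C2: values 5 <= 6 <= 12 — holds.
C3: 2B - 5A = 2(12) - 5(5) = -1, not 0 — fails.
C4: values 9, 6, 12 are pairwise distinct — holds.
C5: 9 / 9 = 1, so 9 divides 9 — holds.
C6: A = 5, F = 9; 5 < 9 — holds.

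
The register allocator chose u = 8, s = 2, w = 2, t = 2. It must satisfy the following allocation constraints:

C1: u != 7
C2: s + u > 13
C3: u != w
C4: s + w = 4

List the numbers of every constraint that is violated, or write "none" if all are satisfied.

C1: u = 8, and 8 ≠ 7  ✔
C2: s + u = 2 + 8 = 10; 10 ≤ 13, bound 13 not met  ✘
C3: u = 8, w = 2; distinct  ✔
C4: s + w = 2 + 2 = 4  ✔

Constraint 2 does not hold.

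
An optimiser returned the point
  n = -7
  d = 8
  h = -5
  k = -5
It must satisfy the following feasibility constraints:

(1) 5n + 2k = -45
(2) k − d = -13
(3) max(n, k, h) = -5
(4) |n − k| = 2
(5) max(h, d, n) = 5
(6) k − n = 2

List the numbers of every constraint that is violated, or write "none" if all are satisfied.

(1) 5n + 2k = 5(-7) + 2(-5) = -45 — satisfied.
(2) k − d = -5 − 8 = -13 — satisfied.
(3) max(-7, -5, -5) = -5 — satisfied.
(4) |-7 − (-5)| = 2 — satisfied.
(5) max(-5, 8, -7) = 8, not 5 — violated.
(6) k − n = -5 − (-7) = 2 — satisfied.

Constraint 5 does not hold.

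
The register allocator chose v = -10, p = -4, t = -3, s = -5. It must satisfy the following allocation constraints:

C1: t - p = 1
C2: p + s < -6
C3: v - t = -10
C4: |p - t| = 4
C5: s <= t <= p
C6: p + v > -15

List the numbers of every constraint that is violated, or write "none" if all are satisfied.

The assignment fails constraints 3, 4, and 5.

C1: t - p = -3 - (-4) = 1  yes
C2: p + s = -4 + (-5) = -9; -9 < -6  yes
C3: v - t = -10 - (-3) = -7, not -10  no
C4: |-4 - (-3)| = 1, not 4  no
C5: values -5, -3, -4; t = -3 is not <= p = -4  no
C6: p + v = -4 + (-10) = -14; -14 > -15  yes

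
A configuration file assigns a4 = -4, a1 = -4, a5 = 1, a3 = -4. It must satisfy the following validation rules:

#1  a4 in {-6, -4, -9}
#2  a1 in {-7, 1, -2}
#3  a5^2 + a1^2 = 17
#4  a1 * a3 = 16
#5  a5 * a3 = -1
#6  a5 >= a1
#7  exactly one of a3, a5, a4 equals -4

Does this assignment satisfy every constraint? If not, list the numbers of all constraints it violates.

Violated: 2, 5, 7.

#1 a4 = -4 is in {-6, -4, -9}  yes
#2 a1 = -4 is not in {-7, 1, -2}  no
#3 a5^2 + a1^2 = 1^2 + (-4)^2 = 1 + 16 = 17  yes
#4 a1 * a3 = -4 * (-4) = 16  yes
#5 a5 * a3 = 1 * (-4) = -4, not -1  no
#6 a5 = 1, a1 = -4; 1 ≥ -4  yes
#7 a3=-4, a5=1, a4=-4; 2 of them equal -4, not exactly one  no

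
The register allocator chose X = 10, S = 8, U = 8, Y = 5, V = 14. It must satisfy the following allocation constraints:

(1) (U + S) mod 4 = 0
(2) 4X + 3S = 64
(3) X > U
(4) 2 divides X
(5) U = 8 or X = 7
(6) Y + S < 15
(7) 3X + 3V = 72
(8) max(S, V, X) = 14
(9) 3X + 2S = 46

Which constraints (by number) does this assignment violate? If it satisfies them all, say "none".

(1) U + S = 16; 16 mod 4 = 0 — satisfied.
(2) 4X + 3S = 4(10) + 3(8) = 64 — satisfied.
(3) X = 10, U = 8; 10 > 8 — satisfied.
(4) 10 / 2 = 5, so 2 divides 10 — satisfied.
(5) U = 8 = 8 (first disjunct) — satisfied.
(6) Y + S = 5 + 8 = 13; 13 < 15 — satisfied.
(7) 3X + 3V = 3(10) + 3(14) = 72 — satisfied.
(8) max(8, 14, 10) = 14 — satisfied.
(9) 3X + 2S = 3(10) + 2(8) = 46 — satisfied.

None — every constraint holds.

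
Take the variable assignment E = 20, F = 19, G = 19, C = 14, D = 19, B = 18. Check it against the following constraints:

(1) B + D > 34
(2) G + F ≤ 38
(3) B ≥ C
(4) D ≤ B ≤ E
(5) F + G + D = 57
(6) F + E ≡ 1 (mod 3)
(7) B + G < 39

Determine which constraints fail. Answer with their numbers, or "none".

Violated: 4 and 6.

(1) B + D = 18 + 19 = 37; 37 > 34 — satisfied.
(2) G + F = 19 + 19 = 38; 38 ≤ 38 — satisfied.
(3) B = 18, C = 14; 18 ≥ 14 — satisfied.
(4) values 19, 18, 20; D = 19 is not ≤ B = 18 — violated.
(5) F + G + D = 19 + 19 + 19 = 57 — satisfied.
(6) F + E = 39; 39 mod 3 = 0, not 1 — violated.
(7) B + G = 18 + 19 = 37; 37 < 39 — satisfied.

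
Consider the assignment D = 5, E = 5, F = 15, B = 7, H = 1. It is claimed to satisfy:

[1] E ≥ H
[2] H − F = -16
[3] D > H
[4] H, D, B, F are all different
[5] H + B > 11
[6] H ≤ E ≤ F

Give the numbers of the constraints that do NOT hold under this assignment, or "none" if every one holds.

[1] E = 5, H = 1; 5 ≥ 1 — holds.
[2] H − F = 1 − 15 = -14, not -16 — fails.
[3] D = 5, H = 1; 5 > 1 — holds.
[4] values 1, 5, 7, 15 are pairwise distinct — holds.
[5] H + B = 1 + 7 = 8; 8 ≤ 11, bound 11 not met — fails.
[6] values 1 ≤ 5 ≤ 15 — holds.

Constraints 2, 5 do not hold.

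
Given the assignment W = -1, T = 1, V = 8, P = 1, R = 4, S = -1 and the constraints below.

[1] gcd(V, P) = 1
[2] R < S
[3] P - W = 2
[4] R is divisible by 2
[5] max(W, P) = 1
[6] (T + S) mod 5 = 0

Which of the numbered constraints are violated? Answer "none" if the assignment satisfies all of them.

[1] gcd(8, 1) = 1  OK
[2] R = 4, S = -1; 4 ≥ -1 (want <)  FAIL
[3] P - W = 1 - (-1) = 2  OK
[4] 4 / 2 = 2, so 2 divides 4  OK
[5] max(-1, 1) = 1  OK
[6] T + S = 0; 0 mod 5 = 0  OK

Constraint 2 does not hold.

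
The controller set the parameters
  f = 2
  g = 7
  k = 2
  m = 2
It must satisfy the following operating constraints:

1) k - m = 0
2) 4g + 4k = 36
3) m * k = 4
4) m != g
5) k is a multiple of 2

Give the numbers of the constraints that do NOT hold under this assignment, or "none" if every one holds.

1) k - m = 2 - 2 = 0 — satisfied.
2) 4g + 4k = 4(7) + 4(2) = 36 — satisfied.
3) m * k = 2 * 2 = 4 — satisfied.
4) m = 2, g = 7; distinct — satisfied.
5) 2 / 2 = 1, so 2 divides 2 — satisfied.

Yes — all constraints hold.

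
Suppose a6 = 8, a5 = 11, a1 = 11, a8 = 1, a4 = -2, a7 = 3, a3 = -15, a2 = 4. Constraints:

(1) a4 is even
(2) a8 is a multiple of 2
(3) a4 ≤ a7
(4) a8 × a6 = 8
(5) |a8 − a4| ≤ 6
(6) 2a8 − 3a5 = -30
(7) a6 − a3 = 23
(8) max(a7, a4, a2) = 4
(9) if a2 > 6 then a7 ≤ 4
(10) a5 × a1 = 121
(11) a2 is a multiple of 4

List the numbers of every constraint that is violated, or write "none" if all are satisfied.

The assignment fails constraints 2, 6.

(1) a4 = -2 is even — OK.
(2) 1 = 2×0 + 1, so 2 does not divide 1 — violated.
(3) a4 = -2, a7 = 3; -2 ≤ 3 — OK.
(4) a8 × a6 = 1 × 8 = 8 — OK.
(5) |1 − (-2)| = 3; 3 ≤ 6 — OK.
(6) 2a8 − 3a5 = 2(1) − 3(11) = -31, not -30 — violated.
(7) a6 − a3 = 8 − (-15) = 23 — OK.
(8) max(3, -2, 4) = 4 — OK.
(9) a2 = 4, not > 6; antecedent false, conditional vacuously true — OK.
(10) a5 × a1 = 11 × 11 = 121 — OK.
(11) 4 / 4 = 1, so 4 divides 4 — OK.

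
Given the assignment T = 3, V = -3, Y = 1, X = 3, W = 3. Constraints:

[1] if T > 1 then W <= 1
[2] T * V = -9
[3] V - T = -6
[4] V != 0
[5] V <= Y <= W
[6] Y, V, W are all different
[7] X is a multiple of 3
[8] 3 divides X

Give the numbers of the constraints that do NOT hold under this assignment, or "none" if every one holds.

[1] T = 3 > 1, so we need W ≤ 1; but W = 3 > 1 — violated.
[2] T * V = 3 * (-3) = -9 — OK.
[3] V - T = -3 - 3 = -6 — OK.
[4] V = -3, and -3 ≠ 0 — OK.
[5] values -3 <= 1 <= 3 — OK.
[6] values 1, -3, 3 are pairwise distinct — OK.
[7] 3 / 3 = 1, so 3 divides 3 — OK.
[8] 3 / 3 = 1, so 3 divides 3 — OK.

No — constraint 1 is not satisfied.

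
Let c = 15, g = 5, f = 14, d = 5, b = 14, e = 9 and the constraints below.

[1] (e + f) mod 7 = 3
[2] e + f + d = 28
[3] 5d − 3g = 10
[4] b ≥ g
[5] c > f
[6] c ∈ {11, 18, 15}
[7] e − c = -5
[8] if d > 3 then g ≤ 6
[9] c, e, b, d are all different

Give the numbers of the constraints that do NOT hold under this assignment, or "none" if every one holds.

The assignment fails constraints 1 and 7.

[1] e + f = 23; 23 mod 7 = 2, not 3  ✘
[2] e + f + d = 9 + 14 + 5 = 28  ✔
[3] 5d − 3g = 5(5) − 3(5) = 10  ✔
[4] b = 14, g = 5; 14 ≥ 5  ✔
[5] c = 15, f = 14; 15 > 14  ✔
[6] c = 15 is in {11, 18, 15}  ✔
[7] e − c = 9 − 15 = -6, not -5  ✘
[8] d = 5 > 3, so we need g ≤ 6; g = 5 ≤ 6  ✔
[9] values 15, 9, 14, 5 are pairwise distinct  ✔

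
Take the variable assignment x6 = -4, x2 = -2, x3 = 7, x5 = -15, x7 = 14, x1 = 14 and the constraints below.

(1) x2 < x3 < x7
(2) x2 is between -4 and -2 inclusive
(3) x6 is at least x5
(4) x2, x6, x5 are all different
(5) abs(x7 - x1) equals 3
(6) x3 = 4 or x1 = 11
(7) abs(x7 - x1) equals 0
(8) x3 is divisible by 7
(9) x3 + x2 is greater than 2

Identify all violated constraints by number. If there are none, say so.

(1) values -2 < 7 < 14  OK
(2) x2 = -2 lies in [-4, -2]  OK
(3) x6 = -4, x5 = -15; -4 ≥ -15  OK
(4) values -2, -4, -15 are pairwise distinct  OK
(5) abs(14 - 14) = 0, not 3  FAIL
(6) x3 = 7 ≠ 4 and x1 = 14 ≠ 11; both disjuncts false  FAIL
(7) abs(14 - 14) = 0  OK
(8) 7 / 7 = 1, so 7 divides 7  OK
(9) x3 + x2 = 7 + (-2) = 5; 5 > 2  OK

The assignment fails constraints 5 and 6.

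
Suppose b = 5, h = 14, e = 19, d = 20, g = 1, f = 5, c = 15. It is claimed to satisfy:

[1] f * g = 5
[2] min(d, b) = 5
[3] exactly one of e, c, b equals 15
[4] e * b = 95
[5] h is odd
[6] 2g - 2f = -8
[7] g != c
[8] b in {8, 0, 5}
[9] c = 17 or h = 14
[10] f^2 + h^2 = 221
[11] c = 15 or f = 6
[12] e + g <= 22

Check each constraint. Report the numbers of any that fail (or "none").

[1] f * g = 5 * 1 = 5  true
[2] min(20, 5) = 5  true
[3] e=19, c=15, b=5; 1 of them equals 15  true
[4] e * b = 19 * 5 = 95  true
[5] h = 14 is even  false
[6] 2g - 2f = 2(1) - 2(5) = -8  true
[7] g = 1, c = 15; distinct  true
[8] b = 5 is in {8, 0, 5}  true
[9] c = 15 ≠ 17, but h = 14 = 14 (second disjunct)  true
[10] f^2 + h^2 = 5^2 + 14^2 = 25 + 196 = 221  true
[11] c = 15 = 15 (first disjunct)  true
[12] e + g = 19 + 1 = 20; 20 ≤ 22  true

Violated: 5.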